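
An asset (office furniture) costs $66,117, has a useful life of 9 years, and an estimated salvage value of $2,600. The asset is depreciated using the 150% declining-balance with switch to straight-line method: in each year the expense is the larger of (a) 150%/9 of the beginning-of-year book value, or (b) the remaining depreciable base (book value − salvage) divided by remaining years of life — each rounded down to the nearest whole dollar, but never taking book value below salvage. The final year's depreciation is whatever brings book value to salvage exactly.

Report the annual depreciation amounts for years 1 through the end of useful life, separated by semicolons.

$11,019; $9,183; $7,652; $6,377; $5,857; $5,857; $5,857; $5,857; $5,858

Depreciable base = $66,117 − $2,600 = $63,517.
Year 1: DB = ⌊$66,117 × 150%/9⌋ = $11,019; SL = ⌊$63,517/9⌋ = $7,057 → take DB $11,019. Book value $55,098.
Year 2: DB = ⌊$55,098 × 150%/9⌋ = $9,183; SL = ⌊$52,498/8⌋ = $6,562 → take DB $9,183. Book value $45,915.
Year 3: DB = ⌊$45,915 × 150%/9⌋ = $7,652; SL = ⌊$43,315/7⌋ = $6,187 → take DB $7,652. Book value $38,263.
Year 4: DB = ⌊$38,263 × 150%/9⌋ = $6,377; SL = ⌊$35,663/6⌋ = $5,943 → take DB $6,377. Book value $31,886.
Year 5: DB = ⌊$31,886 × 150%/9⌋ = $5,314; SL = ⌊$29,286/5⌋ = $5,857 → take SL $5,857. Book value $26,029.
Year 6: DB = ⌊$26,029 × 150%/9⌋ = $4,338; SL = ⌊$23,429/4⌋ = $5,857 → take SL $5,857. Book value $20,172.
Year 7: DB = ⌊$20,172 × 150%/9⌋ = $3,362; SL = ⌊$17,572/3⌋ = $5,857 → take SL $5,857. Book value $14,315.
Year 8: DB = ⌊$14,315 × 150%/9⌋ = $2,385; SL = ⌊$11,715/2⌋ = $5,857 → take SL $5,857. Book value $8,458.
Year 9 (final): $8,458 − $2,600 = $5,858. Book value $2,600.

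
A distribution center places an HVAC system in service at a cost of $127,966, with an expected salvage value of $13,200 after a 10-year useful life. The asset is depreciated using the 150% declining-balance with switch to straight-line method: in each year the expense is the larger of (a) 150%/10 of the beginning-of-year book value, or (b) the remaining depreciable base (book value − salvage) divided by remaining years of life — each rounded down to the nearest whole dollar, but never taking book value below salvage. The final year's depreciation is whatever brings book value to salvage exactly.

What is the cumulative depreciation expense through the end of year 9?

$106,049

Depreciable base = $127,966 − $13,200 = $114,766.
Year 1: DB = ⌊$127,966 × 150%/10⌋ = $19,194; SL = ⌊$114,766/10⌋ = $11,476 → take DB $19,194. Book value $108,772.
Year 2: DB = ⌊$108,772 × 150%/10⌋ = $16,315; SL = ⌊$95,572/9⌋ = $10,619 → take DB $16,315. Book value $92,457.
Year 3: DB = ⌊$92,457 × 150%/10⌋ = $13,868; SL = ⌊$79,257/8⌋ = $9,907 → take DB $13,868. Book value $78,589.
Year 4: DB = ⌊$78,589 × 150%/10⌋ = $11,788; SL = ⌊$65,389/7⌋ = $9,341 → take DB $11,788. Book value $66,801.
Year 5: DB = ⌊$66,801 × 150%/10⌋ = $10,020; SL = ⌊$53,601/6⌋ = $8,933 → take DB $10,020. Book value $56,781.
Year 6: DB = ⌊$56,781 × 150%/10⌋ = $8,517; SL = ⌊$43,581/5⌋ = $8,716 → take SL $8,716. Book value $48,065.
Year 7: DB = ⌊$48,065 × 150%/10⌋ = $7,209; SL = ⌊$34,865/4⌋ = $8,716 → take SL $8,716. Book value $39,349.
Year 8: DB = ⌊$39,349 × 150%/10⌋ = $5,902; SL = ⌊$26,149/3⌋ = $8,716 → take SL $8,716. Book value $30,633.
Year 9: DB = ⌊$30,633 × 150%/10⌋ = $4,594; SL = ⌊$17,433/2⌋ = $8,716 → take SL $8,716. Book value $21,917.
Accumulated through year 9 = $127,966 − $21,917 = $106,049.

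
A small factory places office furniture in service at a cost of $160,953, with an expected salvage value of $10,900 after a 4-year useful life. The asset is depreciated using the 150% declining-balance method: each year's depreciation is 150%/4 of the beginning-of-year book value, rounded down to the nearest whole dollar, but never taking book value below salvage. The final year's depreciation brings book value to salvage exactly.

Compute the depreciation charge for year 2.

$37,723

Depreciable base = $160,953 − $10,900 = $150,053.
Year 1: ⌊$160,953 × 150%/4⌋ = $60,357. Book value $100,596.
Year 2: ⌊$100,596 × 150%/4⌋ = $37,723. Book value $62,873.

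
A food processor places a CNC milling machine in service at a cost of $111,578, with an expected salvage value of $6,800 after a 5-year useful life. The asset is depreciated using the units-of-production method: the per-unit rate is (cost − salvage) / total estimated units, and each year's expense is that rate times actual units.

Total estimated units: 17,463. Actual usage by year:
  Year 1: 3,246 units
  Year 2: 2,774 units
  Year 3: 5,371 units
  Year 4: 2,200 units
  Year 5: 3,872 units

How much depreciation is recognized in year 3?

$32,226

Depreciable base = $111,578 − $6,800 = $104,778.
Rate = $104,778 / 17,463 units = $6 per unit.
Year 1: 3,246 × $6 = $19,476. Book value $92,102.
Year 2: 2,774 × $6 = $16,644. Book value $75,458.
Year 3: 5,371 × $6 = $32,226. Book value $43,232.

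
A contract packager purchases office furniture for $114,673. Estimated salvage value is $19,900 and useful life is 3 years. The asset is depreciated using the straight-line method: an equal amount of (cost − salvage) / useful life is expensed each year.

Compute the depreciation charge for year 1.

Depreciable base = $114,673 − $19,900 = $94,773.
Annual expense = $94,773 / 3 = $31,591.

$31,591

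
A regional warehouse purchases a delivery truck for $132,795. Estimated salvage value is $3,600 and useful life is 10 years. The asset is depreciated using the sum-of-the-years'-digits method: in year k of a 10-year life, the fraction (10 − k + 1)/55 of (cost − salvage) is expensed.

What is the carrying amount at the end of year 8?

Depreciable base = $132,795 − $3,600 = $129,195.
Sum of the years' digits = 10+9+8+7+6+5+4+3+2+1 = 55.
Year 1: $129,195 × 10/55 = $23,490. Book value $109,305.
Year 2: $129,195 × 9/55 = $21,141. Book value $88,164.
Year 3: $129,195 × 8/55 = $18,792. Book value $69,372.
Year 4: $129,195 × 7/55 = $16,443. Book value $52,929.
Year 5: $129,195 × 6/55 = $14,094. Book value $38,835.
Year 6: $129,195 × 5/55 = $11,745. Book value $27,090.
Year 7: $129,195 × 4/55 = $9,396. Book value $17,694.
Year 8: $129,195 × 3/55 = $7,047. Book value $10,647.

$10,647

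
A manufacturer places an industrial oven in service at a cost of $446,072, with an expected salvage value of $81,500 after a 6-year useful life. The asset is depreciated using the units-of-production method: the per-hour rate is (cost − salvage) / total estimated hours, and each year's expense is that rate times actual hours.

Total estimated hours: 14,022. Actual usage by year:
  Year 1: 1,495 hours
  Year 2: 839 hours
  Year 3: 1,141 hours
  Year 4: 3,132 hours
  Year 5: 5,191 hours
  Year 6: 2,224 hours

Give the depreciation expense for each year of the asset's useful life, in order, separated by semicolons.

$38,870; $21,814; $29,666; $81,432; $134,966; $57,824

Depreciable base = $446,072 − $81,500 = $364,572.
Rate = $364,572 / 14,022 hours = $26 per hour.
Year 1: 1,495 × $26 = $38,870. Book value $407,202.
Year 2: 839 × $26 = $21,814. Book value $385,388.
Year 3: 1,141 × $26 = $29,666. Book value $355,722.
Year 4: 3,132 × $26 = $81,432. Book value $274,290.
Year 5: 5,191 × $26 = $134,966. Book value $139,324.
Year 6: 2,224 × $26 = $57,824. Book value $81,500.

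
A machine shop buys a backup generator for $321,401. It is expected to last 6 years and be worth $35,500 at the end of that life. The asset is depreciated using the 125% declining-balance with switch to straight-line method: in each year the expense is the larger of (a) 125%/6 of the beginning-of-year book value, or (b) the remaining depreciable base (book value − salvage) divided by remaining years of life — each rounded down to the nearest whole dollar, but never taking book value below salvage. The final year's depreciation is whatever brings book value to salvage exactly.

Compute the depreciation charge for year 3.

$41,965

Depreciable base = $321,401 − $35,500 = $285,901.
Year 1: DB = ⌊$321,401 × 125%/6⌋ = $66,958; SL = ⌊$285,901/6⌋ = $47,650 → take DB $66,958. Book value $254,443.
Year 2: DB = ⌊$254,443 × 125%/6⌋ = $53,008; SL = ⌊$218,943/5⌋ = $43,788 → take DB $53,008. Book value $201,435.
Year 3: DB = ⌊$201,435 × 125%/6⌋ = $41,965; SL = ⌊$165,935/4⌋ = $41,483 → take DB $41,965. Book value $159,470.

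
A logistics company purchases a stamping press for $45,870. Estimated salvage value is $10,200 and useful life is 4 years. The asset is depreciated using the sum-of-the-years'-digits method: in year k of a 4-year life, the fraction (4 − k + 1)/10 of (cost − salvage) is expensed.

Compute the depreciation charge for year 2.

$10,701

Depreciable base = $45,870 − $10,200 = $35,670.
Sum of the years' digits = 4+3+2+1 = 10.
Year 1: $35,670 × 4/10 = $14,268. Book value $31,602.
Year 2: $35,670 × 3/10 = $10,701. Book value $20,901.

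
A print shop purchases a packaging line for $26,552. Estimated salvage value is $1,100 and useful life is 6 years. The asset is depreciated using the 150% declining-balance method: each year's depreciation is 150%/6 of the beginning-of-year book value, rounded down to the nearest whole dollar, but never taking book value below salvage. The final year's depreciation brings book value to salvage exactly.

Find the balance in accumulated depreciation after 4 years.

$18,150

Depreciable base = $26,552 − $1,100 = $25,452.
Year 1: ⌊$26,552 × 150%/6⌋ = $6,638. Book value $19,914.
Year 2: ⌊$19,914 × 150%/6⌋ = $4,978. Book value $14,936.
Year 3: ⌊$14,936 × 150%/6⌋ = $3,734. Book value $11,202.
Year 4: ⌊$11,202 × 150%/6⌋ = $2,800. Book value $8,402.
Accumulated through year 4 = $26,552 − $8,402 = $18,150.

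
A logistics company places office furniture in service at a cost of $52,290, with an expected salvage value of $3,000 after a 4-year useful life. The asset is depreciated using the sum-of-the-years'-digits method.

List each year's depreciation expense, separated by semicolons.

$19,716; $14,787; $9,858; $4,929

Depreciable base = $52,290 − $3,000 = $49,290.
Sum of the years' digits = 4+3+2+1 = 10.
Year 1: $49,290 × 4/10 = $19,716. Book value $32,574.
Year 2: $49,290 × 3/10 = $14,787. Book value $17,787.
Year 3: $49,290 × 2/10 = $9,858. Book value $7,929.
Year 4: $49,290 × 1/10 = $4,929. Book value $3,000.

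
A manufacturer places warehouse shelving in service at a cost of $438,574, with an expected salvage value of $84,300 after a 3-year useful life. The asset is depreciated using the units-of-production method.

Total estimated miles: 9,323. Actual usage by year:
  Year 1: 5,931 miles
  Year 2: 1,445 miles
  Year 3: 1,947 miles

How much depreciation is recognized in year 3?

Depreciable base = $438,574 − $84,300 = $354,274.
Rate = $354,274 / 9,323 miles = $38 per mile.
Year 1: 5,931 × $38 = $225,378. Book value $213,196.
Year 2: 1,445 × $38 = $54,910. Book value $158,286.
Year 3: 1,947 × $38 = $73,986. Book value $84,300.

$73,986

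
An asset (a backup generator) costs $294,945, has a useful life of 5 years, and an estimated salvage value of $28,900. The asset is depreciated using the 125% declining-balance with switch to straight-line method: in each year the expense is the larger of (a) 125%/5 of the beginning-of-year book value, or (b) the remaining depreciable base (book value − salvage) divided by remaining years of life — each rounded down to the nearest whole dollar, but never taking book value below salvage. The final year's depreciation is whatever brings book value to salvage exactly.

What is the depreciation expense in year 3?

Depreciable base = $294,945 − $28,900 = $266,045.
Year 1: DB = ⌊$294,945 × 125%/5⌋ = $73,736; SL = ⌊$266,045/5⌋ = $53,209 → take DB $73,736. Book value $221,209.
Year 2: DB = ⌊$221,209 × 125%/5⌋ = $55,302; SL = ⌊$192,309/4⌋ = $48,077 → take DB $55,302. Book value $165,907.
Year 3: DB = ⌊$165,907 × 125%/5⌋ = $41,476; SL = ⌊$137,007/3⌋ = $45,669 → take SL $45,669. Book value $120,238.

$45,669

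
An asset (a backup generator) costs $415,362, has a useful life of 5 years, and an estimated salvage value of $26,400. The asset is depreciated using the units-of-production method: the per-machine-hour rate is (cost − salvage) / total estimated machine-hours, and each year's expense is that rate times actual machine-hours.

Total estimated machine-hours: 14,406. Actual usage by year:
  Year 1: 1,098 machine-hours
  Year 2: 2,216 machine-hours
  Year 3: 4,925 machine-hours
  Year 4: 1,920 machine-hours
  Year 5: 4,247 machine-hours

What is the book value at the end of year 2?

$325,884

Depreciable base = $415,362 − $26,400 = $388,962.
Rate = $388,962 / 14,406 machine-hours = $27 per machine-hour.
Year 1: 1,098 × $27 = $29,646. Book value $385,716.
Year 2: 2,216 × $27 = $59,832. Book value $325,884.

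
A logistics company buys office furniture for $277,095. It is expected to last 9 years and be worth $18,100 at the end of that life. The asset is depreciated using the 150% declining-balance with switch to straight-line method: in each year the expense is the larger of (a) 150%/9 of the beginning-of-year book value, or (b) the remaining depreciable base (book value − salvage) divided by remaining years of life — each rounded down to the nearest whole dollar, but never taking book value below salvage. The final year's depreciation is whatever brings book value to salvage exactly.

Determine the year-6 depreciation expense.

$23,106

Depreciable base = $277,095 − $18,100 = $258,995.
Year 1: DB = ⌊$277,095 × 150%/9⌋ = $46,182; SL = ⌊$258,995/9⌋ = $28,777 → take DB $46,182. Book value $230,913.
Year 2: DB = ⌊$230,913 × 150%/9⌋ = $38,485; SL = ⌊$212,813/8⌋ = $26,601 → take DB $38,485. Book value $192,428.
Year 3: DB = ⌊$192,428 × 150%/9⌋ = $32,071; SL = ⌊$174,328/7⌋ = $24,904 → take DB $32,071. Book value $160,357.
Year 4: DB = ⌊$160,357 × 150%/9⌋ = $26,726; SL = ⌊$142,257/6⌋ = $23,709 → take DB $26,726. Book value $133,631.
Year 5: DB = ⌊$133,631 × 150%/9⌋ = $22,271; SL = ⌊$115,531/5⌋ = $23,106 → take SL $23,106. Book value $110,525.
Year 6: DB = ⌊$110,525 × 150%/9⌋ = $18,420; SL = ⌊$92,425/4⌋ = $23,106 → take SL $23,106. Book value $87,419.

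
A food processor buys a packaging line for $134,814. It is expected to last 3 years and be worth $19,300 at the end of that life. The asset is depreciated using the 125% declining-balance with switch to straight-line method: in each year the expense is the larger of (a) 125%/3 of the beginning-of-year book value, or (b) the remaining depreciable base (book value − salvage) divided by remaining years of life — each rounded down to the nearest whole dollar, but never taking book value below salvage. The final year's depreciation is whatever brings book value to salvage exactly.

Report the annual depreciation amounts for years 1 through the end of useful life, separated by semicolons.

Depreciable base = $134,814 − $19,300 = $115,514.
Year 1: DB = ⌊$134,814 × 125%/3⌋ = $56,172; SL = ⌊$115,514/3⌋ = $38,504 → take DB $56,172. Book value $78,642.
Year 2: DB = ⌊$78,642 × 125%/3⌋ = $32,767; SL = ⌊$59,342/2⌋ = $29,671 → take DB $32,767. Book value $45,875.
Year 3 (final): $45,875 − $19,300 = $26,575. Book value $19,300.

$56,172; $32,767; $26,575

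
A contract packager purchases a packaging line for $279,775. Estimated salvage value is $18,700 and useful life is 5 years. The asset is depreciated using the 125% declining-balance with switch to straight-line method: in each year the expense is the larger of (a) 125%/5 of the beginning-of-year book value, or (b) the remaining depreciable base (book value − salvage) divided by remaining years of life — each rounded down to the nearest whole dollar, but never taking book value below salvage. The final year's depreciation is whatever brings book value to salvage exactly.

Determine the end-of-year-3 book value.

$111,150

Depreciable base = $279,775 − $18,700 = $261,075.
Year 1: DB = ⌊$279,775 × 125%/5⌋ = $69,943; SL = ⌊$261,075/5⌋ = $52,215 → take DB $69,943. Book value $209,832.
Year 2: DB = ⌊$209,832 × 125%/5⌋ = $52,458; SL = ⌊$191,132/4⌋ = $47,783 → take DB $52,458. Book value $157,374.
Year 3: DB = ⌊$157,374 × 125%/5⌋ = $39,343; SL = ⌊$138,674/3⌋ = $46,224 → take SL $46,224. Book value $111,150.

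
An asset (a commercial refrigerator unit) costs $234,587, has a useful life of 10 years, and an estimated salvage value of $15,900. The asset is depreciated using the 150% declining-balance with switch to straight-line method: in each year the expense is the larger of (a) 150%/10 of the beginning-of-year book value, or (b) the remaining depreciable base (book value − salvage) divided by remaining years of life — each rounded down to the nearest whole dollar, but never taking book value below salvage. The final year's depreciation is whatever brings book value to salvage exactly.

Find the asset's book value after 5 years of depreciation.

Depreciable base = $234,587 − $15,900 = $218,687.
Year 1: DB = ⌊$234,587 × 150%/10⌋ = $35,188; SL = ⌊$218,687/10⌋ = $21,868 → take DB $35,188. Book value $199,399.
Year 2: DB = ⌊$199,399 × 150%/10⌋ = $29,909; SL = ⌊$183,499/9⌋ = $20,388 → take DB $29,909. Book value $169,490.
Year 3: DB = ⌊$169,490 × 150%/10⌋ = $25,423; SL = ⌊$153,590/8⌋ = $19,198 → take DB $25,423. Book value $144,067.
Year 4: DB = ⌊$144,067 × 150%/10⌋ = $21,610; SL = ⌊$128,167/7⌋ = $18,309 → take DB $21,610. Book value $122,457.
Year 5: DB = ⌊$122,457 × 150%/10⌋ = $18,368; SL = ⌊$106,557/6⌋ = $17,759 → take DB $18,368. Book value $104,089.

$104,089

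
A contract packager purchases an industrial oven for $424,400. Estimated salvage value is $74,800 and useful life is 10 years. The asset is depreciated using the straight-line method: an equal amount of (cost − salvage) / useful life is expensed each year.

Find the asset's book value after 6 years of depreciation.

Depreciable base = $424,400 − $74,800 = $349,600.
Annual expense = $349,600 / 10 = $34,960.
End of year 1: book value $389,440.
End of year 2: book value $354,480.
End of year 3: book value $319,520.
End of year 4: book value $284,560.
End of year 5: book value $249,600.
End of year 6: book value $214,640.

$214,640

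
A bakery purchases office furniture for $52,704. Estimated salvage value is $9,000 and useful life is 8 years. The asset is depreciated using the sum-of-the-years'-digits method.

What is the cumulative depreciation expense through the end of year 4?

Depreciable base = $52,704 − $9,000 = $43,704.
Sum of the years' digits = 8+7+6+5+4+3+2+1 = 36.
Year 1: $43,704 × 8/36 = $9,712. Book value $42,992.
Year 2: $43,704 × 7/36 = $8,498. Book value $34,494.
Year 3: $43,704 × 6/36 = $7,284. Book value $27,210.
Year 4: $43,704 × 5/36 = $6,070. Book value $21,140.
Accumulated through year 4 = $52,704 − $21,140 = $31,564.

$31,564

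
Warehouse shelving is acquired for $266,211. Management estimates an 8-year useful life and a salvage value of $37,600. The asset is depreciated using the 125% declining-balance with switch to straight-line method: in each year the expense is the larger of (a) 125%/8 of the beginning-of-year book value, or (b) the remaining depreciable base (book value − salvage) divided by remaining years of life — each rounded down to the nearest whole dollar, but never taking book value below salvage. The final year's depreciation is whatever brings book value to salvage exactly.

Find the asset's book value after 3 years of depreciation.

Depreciable base = $266,211 − $37,600 = $228,611.
Year 1: DB = ⌊$266,211 × 125%/8⌋ = $41,595; SL = ⌊$228,611/8⌋ = $28,576 → take DB $41,595. Book value $224,616.
Year 2: DB = ⌊$224,616 × 125%/8⌋ = $35,096; SL = ⌊$187,016/7⌋ = $26,716 → take DB $35,096. Book value $189,520.
Year 3: DB = ⌊$189,520 × 125%/8⌋ = $29,612; SL = ⌊$151,920/6⌋ = $25,320 → take DB $29,612. Book value $159,908.

$159,908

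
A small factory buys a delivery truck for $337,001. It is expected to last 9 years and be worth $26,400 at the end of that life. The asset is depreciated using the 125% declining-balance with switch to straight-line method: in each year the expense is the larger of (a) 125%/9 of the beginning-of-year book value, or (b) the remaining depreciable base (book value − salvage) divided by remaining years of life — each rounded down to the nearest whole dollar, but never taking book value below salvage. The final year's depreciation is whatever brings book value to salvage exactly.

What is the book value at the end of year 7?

$89,328

Depreciable base = $337,001 − $26,400 = $310,601.
Year 1: DB = ⌊$337,001 × 125%/9⌋ = $46,805; SL = ⌊$310,601/9⌋ = $34,511 → take DB $46,805. Book value $290,196.
Year 2: DB = ⌊$290,196 × 125%/9⌋ = $40,305; SL = ⌊$263,796/8⌋ = $32,974 → take DB $40,305. Book value $249,891.
Year 3: DB = ⌊$249,891 × 125%/9⌋ = $34,707; SL = ⌊$223,491/7⌋ = $31,927 → take DB $34,707. Book value $215,184.
Year 4: DB = ⌊$215,184 × 125%/9⌋ = $29,886; SL = ⌊$188,784/6⌋ = $31,464 → take SL $31,464. Book value $183,720.
Year 5: DB = ⌊$183,720 × 125%/9⌋ = $25,516; SL = ⌊$157,320/5⌋ = $31,464 → take SL $31,464. Book value $152,256.
Year 6: DB = ⌊$152,256 × 125%/9⌋ = $21,146; SL = ⌊$125,856/4⌋ = $31,464 → take SL $31,464. Book value $120,792.
Year 7: DB = ⌊$120,792 × 125%/9⌋ = $16,776; SL = ⌊$94,392/3⌋ = $31,464 → take SL $31,464. Book value $89,328.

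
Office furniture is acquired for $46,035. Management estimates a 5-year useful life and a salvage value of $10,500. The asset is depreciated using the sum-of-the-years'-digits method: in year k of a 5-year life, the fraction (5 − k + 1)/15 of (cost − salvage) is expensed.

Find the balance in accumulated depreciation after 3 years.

Depreciable base = $46,035 − $10,500 = $35,535.
Sum of the years' digits = 5+4+3+2+1 = 15.
Year 1: $35,535 × 5/15 = $11,845. Book value $34,190.
Year 2: $35,535 × 4/15 = $9,476. Book value $24,714.
Year 3: $35,535 × 3/15 = $7,107. Book value $17,607.
Accumulated through year 3 = $46,035 − $17,607 = $28,428.

$28,428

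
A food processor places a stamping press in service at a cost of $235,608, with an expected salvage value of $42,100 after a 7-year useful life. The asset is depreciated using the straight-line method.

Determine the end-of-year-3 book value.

Depreciable base = $235,608 − $42,100 = $193,508.
Annual expense = $193,508 / 7 = $27,644.
End of year 1: book value $207,964.
End of year 2: book value $180,320.
End of year 3: book value $152,676.

$152,676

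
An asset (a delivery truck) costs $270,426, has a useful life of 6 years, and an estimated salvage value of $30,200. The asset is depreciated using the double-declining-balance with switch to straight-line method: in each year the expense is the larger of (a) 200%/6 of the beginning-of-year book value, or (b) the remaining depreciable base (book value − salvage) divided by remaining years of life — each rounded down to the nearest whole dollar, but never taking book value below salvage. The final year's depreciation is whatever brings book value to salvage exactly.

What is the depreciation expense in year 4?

$26,709

Depreciable base = $270,426 − $30,200 = $240,226.
Year 1: DB = ⌊$270,426 × 200%/6⌋ = $90,142; SL = ⌊$240,226/6⌋ = $40,037 → take DB $90,142. Book value $180,284.
Year 2: DB = ⌊$180,284 × 200%/6⌋ = $60,094; SL = ⌊$150,084/5⌋ = $30,016 → take DB $60,094. Book value $120,190.
Year 3: DB = ⌊$120,190 × 200%/6⌋ = $40,063; SL = ⌊$89,990/4⌋ = $22,497 → take DB $40,063. Book value $80,127.
Year 4: DB = ⌊$80,127 × 200%/6⌋ = $26,709; SL = ⌊$49,927/3⌋ = $16,642 → take DB $26,709. Book value $53,418.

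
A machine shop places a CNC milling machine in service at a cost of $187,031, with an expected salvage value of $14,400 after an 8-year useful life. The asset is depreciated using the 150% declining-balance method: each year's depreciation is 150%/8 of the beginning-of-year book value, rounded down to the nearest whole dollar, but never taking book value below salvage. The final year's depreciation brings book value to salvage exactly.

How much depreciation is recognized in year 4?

Depreciable base = $187,031 − $14,400 = $172,631.
Year 1: ⌊$187,031 × 150%/8⌋ = $35,068. Book value $151,963.
Year 2: ⌊$151,963 × 150%/8⌋ = $28,493. Book value $123,470.
Year 3: ⌊$123,470 × 150%/8⌋ = $23,150. Book value $100,320.
Year 4: ⌊$100,320 × 150%/8⌋ = $18,810. Book value $81,510.

$18,810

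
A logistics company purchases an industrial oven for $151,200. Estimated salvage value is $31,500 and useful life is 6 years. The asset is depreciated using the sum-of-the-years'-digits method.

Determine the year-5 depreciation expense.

$11,400

Depreciable base = $151,200 − $31,500 = $119,700.
Sum of the years' digits = 6+5+4+3+2+1 = 21.
Year 1: $119,700 × 6/21 = $34,200. Book value $117,000.
Year 2: $119,700 × 5/21 = $28,500. Book value $88,500.
Year 3: $119,700 × 4/21 = $22,800. Book value $65,700.
Year 4: $119,700 × 3/21 = $17,100. Book value $48,600.
Year 5: $119,700 × 2/21 = $11,400. Book value $37,200.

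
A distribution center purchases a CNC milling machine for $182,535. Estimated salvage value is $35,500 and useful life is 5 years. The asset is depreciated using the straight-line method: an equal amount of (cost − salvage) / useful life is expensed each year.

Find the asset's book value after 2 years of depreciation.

$123,721

Depreciable base = $182,535 − $35,500 = $147,035.
Annual expense = $147,035 / 5 = $29,407.
End of year 1: book value $153,128.
End of year 2: book value $123,721.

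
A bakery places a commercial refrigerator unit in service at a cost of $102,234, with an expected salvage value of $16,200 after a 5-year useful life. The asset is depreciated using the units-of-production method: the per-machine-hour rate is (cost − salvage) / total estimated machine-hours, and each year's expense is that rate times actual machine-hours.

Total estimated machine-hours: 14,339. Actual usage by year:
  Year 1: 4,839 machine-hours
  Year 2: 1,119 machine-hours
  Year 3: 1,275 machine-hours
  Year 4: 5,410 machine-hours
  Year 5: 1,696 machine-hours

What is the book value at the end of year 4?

Depreciable base = $102,234 − $16,200 = $86,034.
Rate = $86,034 / 14,339 machine-hours = $6 per machine-hour.
Year 1: 4,839 × $6 = $29,034. Book value $73,200.
Year 2: 1,119 × $6 = $6,714. Book value $66,486.
Year 3: 1,275 × $6 = $7,650. Book value $58,836.
Year 4: 5,410 × $6 = $32,460. Book value $26,376.

$26,376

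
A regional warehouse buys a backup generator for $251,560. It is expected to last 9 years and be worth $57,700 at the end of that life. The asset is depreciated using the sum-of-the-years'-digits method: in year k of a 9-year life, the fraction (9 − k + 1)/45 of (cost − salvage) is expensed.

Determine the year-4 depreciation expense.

$25,848

Depreciable base = $251,560 − $57,700 = $193,860.
Sum of the years' digits = 9+8+7+6+5+4+3+2+1 = 45.
Year 1: $193,860 × 9/45 = $38,772. Book value $212,788.
Year 2: $193,860 × 8/45 = $34,464. Book value $178,324.
Year 3: $193,860 × 7/45 = $30,156. Book value $148,168.
Year 4: $193,860 × 6/45 = $25,848. Book value $122,320.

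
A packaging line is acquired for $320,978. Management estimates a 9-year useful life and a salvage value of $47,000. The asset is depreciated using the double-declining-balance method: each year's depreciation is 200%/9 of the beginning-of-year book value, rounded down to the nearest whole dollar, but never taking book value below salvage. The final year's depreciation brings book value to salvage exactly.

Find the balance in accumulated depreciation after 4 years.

Depreciable base = $320,978 − $47,000 = $273,978.
Year 1: ⌊$320,978 × 200%/9⌋ = $71,328. Book value $249,650.
Year 2: ⌊$249,650 × 200%/9⌋ = $55,477. Book value $194,173.
Year 3: ⌊$194,173 × 200%/9⌋ = $43,149. Book value $151,024.
Year 4: ⌊$151,024 × 200%/9⌋ = $33,560. Book value $117,464.
Accumulated through year 4 = $320,978 − $117,464 = $203,514.

$203,514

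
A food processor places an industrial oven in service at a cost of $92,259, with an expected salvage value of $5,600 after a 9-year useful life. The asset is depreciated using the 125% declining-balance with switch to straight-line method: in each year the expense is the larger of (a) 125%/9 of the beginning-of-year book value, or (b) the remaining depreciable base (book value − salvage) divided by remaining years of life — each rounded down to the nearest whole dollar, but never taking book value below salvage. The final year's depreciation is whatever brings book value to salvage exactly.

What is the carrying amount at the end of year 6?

Depreciable base = $92,259 − $5,600 = $86,659.
Year 1: DB = ⌊$92,259 × 125%/9⌋ = $12,813; SL = ⌊$86,659/9⌋ = $9,628 → take DB $12,813. Book value $79,446.
Year 2: DB = ⌊$79,446 × 125%/9⌋ = $11,034; SL = ⌊$73,846/8⌋ = $9,230 → take DB $11,034. Book value $68,412.
Year 3: DB = ⌊$68,412 × 125%/9⌋ = $9,501; SL = ⌊$62,812/7⌋ = $8,973 → take DB $9,501. Book value $58,911.
Year 4: DB = ⌊$58,911 × 125%/9⌋ = $8,182; SL = ⌊$53,311/6⌋ = $8,885 → take SL $8,885. Book value $50,026.
Year 5: DB = ⌊$50,026 × 125%/9⌋ = $6,948; SL = ⌊$44,426/5⌋ = $8,885 → take SL $8,885. Book value $41,141.
Year 6: DB = ⌊$41,141 × 125%/9⌋ = $5,714; SL = ⌊$35,541/4⌋ = $8,885 → take SL $8,885. Book value $32,256.

$32,256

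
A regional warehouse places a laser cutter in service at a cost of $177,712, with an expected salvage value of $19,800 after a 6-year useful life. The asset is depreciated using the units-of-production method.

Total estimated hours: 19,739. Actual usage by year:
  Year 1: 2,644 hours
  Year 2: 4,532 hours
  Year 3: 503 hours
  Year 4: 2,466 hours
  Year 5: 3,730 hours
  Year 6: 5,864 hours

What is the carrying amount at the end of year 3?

$116,280

Depreciable base = $177,712 − $19,800 = $157,912.
Rate = $157,912 / 19,739 hours = $8 per hour.
Year 1: 2,644 × $8 = $21,152. Book value $156,560.
Year 2: 4,532 × $8 = $36,256. Book value $120,304.
Year 3: 503 × $8 = $4,024. Book value $116,280.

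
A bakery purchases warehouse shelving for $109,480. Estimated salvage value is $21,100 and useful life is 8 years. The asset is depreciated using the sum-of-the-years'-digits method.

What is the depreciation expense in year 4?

Depreciable base = $109,480 − $21,100 = $88,380.
Sum of the years' digits = 8+7+6+5+4+3+2+1 = 36.
Year 1: $88,380 × 8/36 = $19,640. Book value $89,840.
Year 2: $88,380 × 7/36 = $17,185. Book value $72,655.
Year 3: $88,380 × 6/36 = $14,730. Book value $57,925.
Year 4: $88,380 × 5/36 = $12,275. Book value $45,650.

$12,275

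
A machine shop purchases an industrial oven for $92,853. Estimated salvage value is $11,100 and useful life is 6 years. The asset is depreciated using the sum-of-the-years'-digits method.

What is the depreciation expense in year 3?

$15,572

Depreciable base = $92,853 − $11,100 = $81,753.
Sum of the years' digits = 6+5+4+3+2+1 = 21.
Year 1: $81,753 × 6/21 = $23,358. Book value $69,495.
Year 2: $81,753 × 5/21 = $19,465. Book value $50,030.
Year 3: $81,753 × 4/21 = $15,572. Book value $34,458.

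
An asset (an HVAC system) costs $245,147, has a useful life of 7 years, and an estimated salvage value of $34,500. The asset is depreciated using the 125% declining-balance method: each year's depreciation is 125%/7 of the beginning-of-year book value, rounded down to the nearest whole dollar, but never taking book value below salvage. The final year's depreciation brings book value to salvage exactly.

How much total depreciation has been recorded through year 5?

Depreciable base = $245,147 − $34,500 = $210,647.
Year 1: ⌊$245,147 × 125%/7⌋ = $43,776. Book value $201,371.
Year 2: ⌊$201,371 × 125%/7⌋ = $35,959. Book value $165,412.
Year 3: ⌊$165,412 × 125%/7⌋ = $29,537. Book value $135,875.
Year 4: ⌊$135,875 × 125%/7⌋ = $24,263. Book value $111,612.
Year 5: ⌊$111,612 × 125%/7⌋ = $19,930. Book value $91,682.
Accumulated through year 5 = $245,147 − $91,682 = $153,465.

$153,465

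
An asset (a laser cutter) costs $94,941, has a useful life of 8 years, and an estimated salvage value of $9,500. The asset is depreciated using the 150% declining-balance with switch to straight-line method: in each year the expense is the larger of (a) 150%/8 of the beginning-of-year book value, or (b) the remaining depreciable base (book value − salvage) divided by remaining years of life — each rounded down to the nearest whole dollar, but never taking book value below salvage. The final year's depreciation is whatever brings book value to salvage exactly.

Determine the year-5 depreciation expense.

$7,969

Depreciable base = $94,941 − $9,500 = $85,441.
Year 1: DB = ⌊$94,941 × 150%/8⌋ = $17,801; SL = ⌊$85,441/8⌋ = $10,680 → take DB $17,801. Book value $77,140.
Year 2: DB = ⌊$77,140 × 150%/8⌋ = $14,463; SL = ⌊$67,640/7⌋ = $9,662 → take DB $14,463. Book value $62,677.
Year 3: DB = ⌊$62,677 × 150%/8⌋ = $11,751; SL = ⌊$53,177/6⌋ = $8,862 → take DB $11,751. Book value $50,926.
Year 4: DB = ⌊$50,926 × 150%/8⌋ = $9,548; SL = ⌊$41,426/5⌋ = $8,285 → take DB $9,548. Book value $41,378.
Year 5: DB = ⌊$41,378 × 150%/8⌋ = $7,758; SL = ⌊$31,878/4⌋ = $7,969 → take SL $7,969. Book value $33,409.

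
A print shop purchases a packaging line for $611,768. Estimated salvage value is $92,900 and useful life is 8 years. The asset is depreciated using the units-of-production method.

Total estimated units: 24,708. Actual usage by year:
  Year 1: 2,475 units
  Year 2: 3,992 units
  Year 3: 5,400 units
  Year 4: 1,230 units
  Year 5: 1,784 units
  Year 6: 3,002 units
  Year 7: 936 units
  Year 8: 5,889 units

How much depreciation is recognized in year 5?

$37,464

Depreciable base = $611,768 − $92,900 = $518,868.
Rate = $518,868 / 24,708 units = $21 per unit.
Year 1: 2,475 × $21 = $51,975. Book value $559,793.
Year 2: 3,992 × $21 = $83,832. Book value $475,961.
Year 3: 5,400 × $21 = $113,400. Book value $362,561.
Year 4: 1,230 × $21 = $25,830. Book value $336,731.
Year 5: 1,784 × $21 = $37,464. Book value $299,267.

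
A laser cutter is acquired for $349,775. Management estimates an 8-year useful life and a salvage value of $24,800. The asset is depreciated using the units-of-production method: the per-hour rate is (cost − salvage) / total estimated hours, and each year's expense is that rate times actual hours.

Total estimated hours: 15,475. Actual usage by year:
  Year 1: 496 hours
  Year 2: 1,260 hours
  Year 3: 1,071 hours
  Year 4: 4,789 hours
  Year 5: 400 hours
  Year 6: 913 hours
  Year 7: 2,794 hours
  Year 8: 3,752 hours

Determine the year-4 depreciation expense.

$100,569

Depreciable base = $349,775 − $24,800 = $324,975.
Rate = $324,975 / 15,475 hours = $21 per hour.
Year 1: 496 × $21 = $10,416. Book value $339,359.
Year 2: 1,260 × $21 = $26,460. Book value $312,899.
Year 3: 1,071 × $21 = $22,491. Book value $290,408.
Year 4: 4,789 × $21 = $100,569. Book value $189,839.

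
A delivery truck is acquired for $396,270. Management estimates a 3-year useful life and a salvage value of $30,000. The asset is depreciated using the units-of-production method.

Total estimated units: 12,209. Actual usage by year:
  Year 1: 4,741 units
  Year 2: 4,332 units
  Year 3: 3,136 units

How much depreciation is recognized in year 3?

$94,080

Depreciable base = $396,270 − $30,000 = $366,270.
Rate = $366,270 / 12,209 units = $30 per unit.
Year 1: 4,741 × $30 = $142,230. Book value $254,040.
Year 2: 4,332 × $30 = $129,960. Book value $124,080.
Year 3: 3,136 × $30 = $94,080. Book value $30,000.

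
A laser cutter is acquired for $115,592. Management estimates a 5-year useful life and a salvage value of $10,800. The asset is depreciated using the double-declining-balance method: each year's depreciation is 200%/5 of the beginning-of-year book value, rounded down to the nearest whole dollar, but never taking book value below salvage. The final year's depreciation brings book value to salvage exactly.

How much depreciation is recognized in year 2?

Depreciable base = $115,592 − $10,800 = $104,792.
Year 1: ⌊$115,592 × 200%/5⌋ = $46,236. Book value $69,356.
Year 2: ⌊$69,356 × 200%/5⌋ = $27,742. Book value $41,614.

$27,742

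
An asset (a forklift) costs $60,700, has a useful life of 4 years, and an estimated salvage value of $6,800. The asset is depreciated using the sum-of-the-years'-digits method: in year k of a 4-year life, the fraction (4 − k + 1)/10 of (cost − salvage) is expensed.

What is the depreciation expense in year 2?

$16,170

Depreciable base = $60,700 − $6,800 = $53,900.
Sum of the years' digits = 4+3+2+1 = 10.
Year 1: $53,900 × 4/10 = $21,560. Book value $39,140.
Year 2: $53,900 × 3/10 = $16,170. Book value $22,970.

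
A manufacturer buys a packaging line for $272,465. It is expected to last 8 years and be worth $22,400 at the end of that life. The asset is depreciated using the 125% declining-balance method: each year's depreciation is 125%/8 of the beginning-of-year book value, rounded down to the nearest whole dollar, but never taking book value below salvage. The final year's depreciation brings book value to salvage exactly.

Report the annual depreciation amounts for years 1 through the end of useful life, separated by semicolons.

$42,572; $35,920; $30,308; $25,572; $21,577; $18,205; $15,361; $60,550

Depreciable base = $272,465 − $22,400 = $250,065.
Year 1: ⌊$272,465 × 125%/8⌋ = $42,572. Book value $229,893.
Year 2: ⌊$229,893 × 125%/8⌋ = $35,920. Book value $193,973.
Year 3: ⌊$193,973 × 125%/8⌋ = $30,308. Book value $163,665.
Year 4: ⌊$163,665 × 125%/8⌋ = $25,572. Book value $138,093.
Year 5: ⌊$138,093 × 125%/8⌋ = $21,577. Book value $116,516.
Year 6: ⌊$116,516 × 125%/8⌋ = $18,205. Book value $98,311.
Year 7: ⌊$98,311 × 125%/8⌋ = $15,361. Book value $82,950.
Year 8 (final): $82,950 − $22,400 = $60,550. Book value $22,400.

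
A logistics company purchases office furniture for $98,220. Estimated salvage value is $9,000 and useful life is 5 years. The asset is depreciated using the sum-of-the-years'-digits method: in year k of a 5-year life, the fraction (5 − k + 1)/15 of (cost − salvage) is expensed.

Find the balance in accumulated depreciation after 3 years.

$71,376

Depreciable base = $98,220 − $9,000 = $89,220.
Sum of the years' digits = 5+4+3+2+1 = 15.
Year 1: $89,220 × 5/15 = $29,740. Book value $68,480.
Year 2: $89,220 × 4/15 = $23,792. Book value $44,688.
Year 3: $89,220 × 3/15 = $17,844. Book value $26,844.
Accumulated through year 3 = $98,220 − $26,844 = $71,376.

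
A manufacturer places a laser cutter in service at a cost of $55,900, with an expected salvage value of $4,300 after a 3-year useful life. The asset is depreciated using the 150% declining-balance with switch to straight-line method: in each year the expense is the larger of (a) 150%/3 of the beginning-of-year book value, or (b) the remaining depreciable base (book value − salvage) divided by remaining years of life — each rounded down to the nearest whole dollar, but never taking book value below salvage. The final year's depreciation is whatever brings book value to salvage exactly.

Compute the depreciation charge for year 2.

$13,975

Depreciable base = $55,900 − $4,300 = $51,600.
Year 1: DB = ⌊$55,900 × 150%/3⌋ = $27,950; SL = ⌊$51,600/3⌋ = $17,200 → take DB $27,950. Book value $27,950.
Year 2: DB = ⌊$27,950 × 150%/3⌋ = $13,975; SL = ⌊$23,650/2⌋ = $11,825 → take DB $13,975. Book value $13,975.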